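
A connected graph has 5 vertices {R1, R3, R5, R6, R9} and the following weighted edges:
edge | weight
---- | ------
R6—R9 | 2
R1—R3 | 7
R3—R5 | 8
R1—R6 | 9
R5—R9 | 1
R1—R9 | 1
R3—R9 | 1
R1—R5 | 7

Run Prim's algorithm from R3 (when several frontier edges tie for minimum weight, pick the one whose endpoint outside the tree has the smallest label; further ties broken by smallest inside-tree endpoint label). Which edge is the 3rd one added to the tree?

R5-R9

Prim, starting at R3.
Step 1: cheapest edge leaving the tree is R3—R9 (1); add R9.
Step 2: cheapest edge leaving the tree is R1—R9 (1); add R1.
Step 3: cheapest edge leaving the tree is R5—R9 (1); add R5.
Step 4: cheapest edge leaving the tree is R6—R9 (2); add R6.
The 3rd edge added is R5—R9.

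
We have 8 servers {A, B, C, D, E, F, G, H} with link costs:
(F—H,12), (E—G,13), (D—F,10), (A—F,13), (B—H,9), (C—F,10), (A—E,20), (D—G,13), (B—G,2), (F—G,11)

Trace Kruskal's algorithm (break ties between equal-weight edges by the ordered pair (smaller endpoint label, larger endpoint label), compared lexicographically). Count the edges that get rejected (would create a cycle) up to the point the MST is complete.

Kruskal's algorithm — process edges by increasing weight (ties by edge label):
B—G (2): add — endpoints in different components.
B—H (9): add — endpoints in different components.
C—F (10): add — endpoints in different components.
D—F (10): add — endpoints in different components.
F—G (11): add — endpoints in different components.
F—H (12): skip — F and H already connected.
A—F (13): add — endpoints in different components.
D—G (13): skip — D and G already connected.
E—G (13): add — endpoints in different components.
Edges rejected before the tree was complete: 2.

2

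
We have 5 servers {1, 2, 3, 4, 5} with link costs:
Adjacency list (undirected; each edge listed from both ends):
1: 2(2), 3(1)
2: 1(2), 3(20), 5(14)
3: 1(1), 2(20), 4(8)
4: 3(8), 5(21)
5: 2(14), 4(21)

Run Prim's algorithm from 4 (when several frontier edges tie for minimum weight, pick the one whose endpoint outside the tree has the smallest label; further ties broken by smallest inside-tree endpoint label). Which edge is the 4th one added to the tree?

2-5

Prim's algorithm from 4:
Step 1: frontier [3 4 8, 4 5 21] → take 3 4 (8); add 3.
Step 2: frontier [1 3 1, 2 3 20, 4 5 21] → take 1 3 (1); add 1.
Step 3: frontier [1 2 2, 2 3 20, 4 5 21] → take 1 2 (2); add 2.
Step 4: frontier [2 5 14, 4 5 21] → take 2 5 (14); add 5.
The 4th edge added is 2 5.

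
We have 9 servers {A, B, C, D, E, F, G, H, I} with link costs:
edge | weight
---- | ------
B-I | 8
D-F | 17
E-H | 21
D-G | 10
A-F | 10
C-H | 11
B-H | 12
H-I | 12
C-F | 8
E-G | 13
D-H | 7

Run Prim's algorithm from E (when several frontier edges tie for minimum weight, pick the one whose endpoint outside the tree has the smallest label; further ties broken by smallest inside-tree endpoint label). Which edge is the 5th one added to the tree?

Prim, starting at E.
Step 1: frontier [E-G 13, E-H 21] → take E-G (13); add G.
Step 2: frontier [E-H 21, D-G 10] → take D-G (10); add D.
Step 3: frontier [D-H 7, D-F 17, E-H 21] → take D-H (7); add H.
Step 4: frontier [D-F 17, C-H 11, B-H 12, H-I 12] → take C-H (11); add C.
Step 5: frontier [C-F 8, D-F 17, B-H 12, H-I 12] → take C-F (8); add F.
Step 6: frontier [A-F 10, B-H 12, H-I 12] → take A-F (10); add A.
Step 7: frontier [B-H 12, H-I 12] → take B-H (12); add B.
Step 8: frontier [B-I 8, H-I 12] → take B-I (8); add I.
The 5th edge added is C-F.

C-F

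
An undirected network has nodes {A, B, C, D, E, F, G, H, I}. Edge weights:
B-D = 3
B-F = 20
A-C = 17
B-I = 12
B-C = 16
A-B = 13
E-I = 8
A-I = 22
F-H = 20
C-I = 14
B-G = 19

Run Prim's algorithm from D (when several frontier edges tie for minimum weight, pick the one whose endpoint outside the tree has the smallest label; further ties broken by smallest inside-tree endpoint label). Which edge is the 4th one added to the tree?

A-B

Grow the tree from D using Prim:
Step 1: cheapest edge leaving the tree is B-D (3); add B.
Step 2: cheapest edge leaving the tree is B-I (12); add I.
Step 3: cheapest edge leaving the tree is E-I (8); add E.
Step 4: cheapest edge leaving the tree is A-B (13); add A.
Step 5: cheapest edge leaving the tree is C-I (14); add C.
Step 6: cheapest edge leaving the tree is B-G (19); add G.
Step 7: cheapest edge leaving the tree is B-F (20); add F.
Step 8: cheapest edge leaving the tree is F-H (20); add H.
The 4th edge added is A-B.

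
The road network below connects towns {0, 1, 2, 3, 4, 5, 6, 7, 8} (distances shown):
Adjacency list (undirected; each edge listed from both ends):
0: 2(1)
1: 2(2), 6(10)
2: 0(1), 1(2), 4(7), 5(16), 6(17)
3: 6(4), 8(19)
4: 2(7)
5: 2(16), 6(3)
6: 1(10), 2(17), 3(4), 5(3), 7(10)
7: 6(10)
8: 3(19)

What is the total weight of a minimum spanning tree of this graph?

Sort edges by weight, then run Kruskal:
0—2 (1): add — endpoints in different components.
1—2 (2): add — endpoints in different components.
5—6 (3): add — endpoints in different components.
3—6 (4): add — endpoints in different components.
2—4 (7): add — endpoints in different components.
1—6 (10): add — endpoints in different components.
6—7 (10): add — endpoints in different components.
2—5 (16): skip — 2 and 5 already connected.
2—6 (17): skip — 2 and 6 already connected.
3—8 (19): add — endpoints in different components.
MST edges: 0—2, 1—2, 5—6, 3—6, 2—4, 1—6, 6—7, 3—8; total weight 1+2+3+4+7+10+10+19 = 56.

56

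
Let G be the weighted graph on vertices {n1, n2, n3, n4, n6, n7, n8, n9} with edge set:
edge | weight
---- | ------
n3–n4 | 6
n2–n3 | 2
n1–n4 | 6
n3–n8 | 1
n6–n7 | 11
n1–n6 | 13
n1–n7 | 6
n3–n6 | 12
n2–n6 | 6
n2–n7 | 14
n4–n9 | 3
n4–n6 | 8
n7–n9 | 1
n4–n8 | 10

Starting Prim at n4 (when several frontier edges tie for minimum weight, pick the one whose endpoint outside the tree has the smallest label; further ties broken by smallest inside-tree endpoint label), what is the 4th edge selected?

n3-n4

Grow the tree from n4 using Prim:
Step 1: frontier [n4–n9 3, n1–n4 6, n3–n4 6, n4–n6 8, n4–n8 10] → take n4–n9 (3); add n9.
Step 2: frontier [n1–n4 6, n3–n4 6, n4–n6 8, n4–n8 10, n7–n9 1] → take n7–n9 (1); add n7.
Step 3: frontier [n1–n4 6, n3–n4 6, n4–n6 8, n4–n8 10, n1–n7 6, n6–n7 11, n2–n7 14] → take n1–n4 (6); add n1.
Step 4: frontier [n1–n6 13, n3–n4 6, n4–n6 8, n4–n8 10, n6–n7 11, n2–n7 14] → take n3–n4 (6); add n3.
Step 5: frontier [n1–n6 13, n3–n8 1, n2–n3 2, n3–n6 12, n4–n6 8, n4–n8 10, n6–n7 11, n2–n7 14] → take n3–n8 (1); add n8.
Step 6: frontier [n1–n6 13, n2–n3 2, n3–n6 12, n4–n6 8, n6–n7 11, n2–n7 14] → take n2–n3 (2); add n2.
Step 7: frontier [n1–n6 13, n2–n6 6, n3–n6 12, n4–n6 8, n6–n7 11] → take n2–n6 (6); add n6.
The 4th edge added is n3–n4.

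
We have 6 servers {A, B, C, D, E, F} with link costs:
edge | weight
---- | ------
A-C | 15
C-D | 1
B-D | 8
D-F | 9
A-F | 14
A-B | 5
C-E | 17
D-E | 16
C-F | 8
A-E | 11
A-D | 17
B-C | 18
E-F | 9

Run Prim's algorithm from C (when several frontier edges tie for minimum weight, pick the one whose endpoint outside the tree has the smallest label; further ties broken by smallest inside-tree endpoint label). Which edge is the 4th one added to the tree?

C-F

Prim's algorithm from C:
Step 1: frontier [C-D 1, C-F 8, A-C 15, C-E 17, B-C 18] → take C-D (1); add D.
Step 2: frontier [C-F 8, A-C 15, C-E 17, B-C 18, B-D 8, D-F 9, D-E 16, A-D 17] → take B-D (8); add B.
Step 3: frontier [A-B 5, C-F 8, A-C 15, C-E 17, D-F 9, D-E 16, A-D 17] → take A-B (5); add A.
Step 4: frontier [A-E 11, A-F 14, C-F 8, C-E 17, D-F 9, D-E 16] → take C-F (8); add F.
Step 5: frontier [A-E 11, C-E 17, D-E 16, E-F 9] → take E-F (9); add E.
The 4th edge added is C-F.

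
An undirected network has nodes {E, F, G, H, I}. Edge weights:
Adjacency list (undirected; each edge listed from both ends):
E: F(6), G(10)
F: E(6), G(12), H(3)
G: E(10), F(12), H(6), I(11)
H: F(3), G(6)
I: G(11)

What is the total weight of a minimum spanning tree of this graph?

Sort edges by weight, then run Kruskal:
F–H (3): add. Components now {E} {F,H} {G} {I}
E–F (6): add. Components now {E,F,H} {G} {I}
G–H (6): add. Components now {E,F,G,H} {I}
E–G (10): skip — E and G already connected.
G–I (11): add. Components now {E,F,G,H,I}
MST edges: F–H, E–F, G–H, G–I; total weight 3+6+6+11 = 26.

26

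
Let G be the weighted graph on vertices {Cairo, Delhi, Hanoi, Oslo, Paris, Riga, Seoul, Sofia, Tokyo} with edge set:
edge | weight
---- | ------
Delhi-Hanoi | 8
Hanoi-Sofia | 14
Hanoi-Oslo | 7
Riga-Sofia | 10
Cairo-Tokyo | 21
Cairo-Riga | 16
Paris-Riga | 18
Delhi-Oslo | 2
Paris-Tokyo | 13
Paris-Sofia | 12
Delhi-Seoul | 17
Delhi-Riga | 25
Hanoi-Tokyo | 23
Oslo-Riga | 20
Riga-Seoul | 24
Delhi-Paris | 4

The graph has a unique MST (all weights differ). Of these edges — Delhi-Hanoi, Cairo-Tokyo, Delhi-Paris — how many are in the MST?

1

Kruskal's algorithm — process edges by increasing weight (ties by edge label):
Delhi-Oslo (2): add — endpoints in different components.
Delhi-Paris (4): add — endpoints in different components.
Hanoi-Oslo (7): add — endpoints in different components.
Delhi-Hanoi (8): skip — Delhi and Hanoi already connected.
Riga-Sofia (10): add — endpoints in different components.
Paris-Sofia (12): add — endpoints in different components.
Paris-Tokyo (13): add — endpoints in different components.
Hanoi-Sofia (14): skip — Sofia and Hanoi already connected.
Cairo-Riga (16): add — endpoints in different components.
Delhi-Seoul (17): add — endpoints in different components.
MST edge set: {Delhi-Oslo, Delhi-Paris, Hanoi-Oslo, Riga-Sofia, Paris-Sofia, Paris-Tokyo, Cairo-Riga, Delhi-Seoul}.
Of the listed edges, {Delhi-Paris} are in the MST → 1.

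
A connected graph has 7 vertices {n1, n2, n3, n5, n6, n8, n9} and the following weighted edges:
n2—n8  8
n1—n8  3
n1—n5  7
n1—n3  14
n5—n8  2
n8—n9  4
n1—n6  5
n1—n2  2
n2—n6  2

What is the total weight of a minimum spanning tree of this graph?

27

Prim's algorithm from n9:
Step 1: cheapest edge leaving the tree is n8—n9 (4); add n8.
Step 2: cheapest edge leaving the tree is n5—n8 (2); add n5.
Step 3: cheapest edge leaving the tree is n1—n8 (3); add n1.
Step 4: cheapest edge leaving the tree is n1—n2 (2); add n2.
Step 5: cheapest edge leaving the tree is n2—n6 (2); add n6.
Step 6: cheapest edge leaving the tree is n1—n3 (14); add n3.
MST edges: n8—n9, n5—n8, n1—n8, n1—n2, n2—n6, n1—n3; total weight 4+2+3+2+2+14 = 27.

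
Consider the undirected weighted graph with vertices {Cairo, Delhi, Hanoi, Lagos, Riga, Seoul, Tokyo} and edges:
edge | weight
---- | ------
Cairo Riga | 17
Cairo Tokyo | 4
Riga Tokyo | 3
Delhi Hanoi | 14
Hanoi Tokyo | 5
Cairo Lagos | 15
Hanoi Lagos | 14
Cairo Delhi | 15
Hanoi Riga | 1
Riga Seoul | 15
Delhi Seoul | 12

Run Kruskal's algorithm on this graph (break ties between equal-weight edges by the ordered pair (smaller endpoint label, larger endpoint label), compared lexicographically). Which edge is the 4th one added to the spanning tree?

Delhi-Seoul

Kruskal: consider edges lightest-first.
Hanoi Riga (1): add. Components now {Hanoi,Riga} {Lagos} {Delhi} {Tokyo} {Seoul} {Cairo}
Riga Tokyo (3): add. Components now {Hanoi,Riga,Tokyo} {Lagos} {Delhi} {Seoul} {Cairo}
Cairo Tokyo (4): add. Components now {Cairo,Hanoi,Riga,Tokyo} {Lagos} {Delhi} {Seoul}
Hanoi Tokyo (5): skip — Hanoi and Tokyo already connected.
Delhi Seoul (12): add. Components now {Cairo,Hanoi,Riga,Tokyo} {Lagos} {Delhi,Seoul}
Delhi Hanoi (14): add. Components now {Cairo,Delhi,Hanoi,Riga,Seoul,Tokyo} {Lagos}
Hanoi Lagos (14): add. Components now {Cairo,Delhi,Hanoi,Lagos,Riga,Seoul,Tokyo}
The 4th edge added is Delhi Seoul.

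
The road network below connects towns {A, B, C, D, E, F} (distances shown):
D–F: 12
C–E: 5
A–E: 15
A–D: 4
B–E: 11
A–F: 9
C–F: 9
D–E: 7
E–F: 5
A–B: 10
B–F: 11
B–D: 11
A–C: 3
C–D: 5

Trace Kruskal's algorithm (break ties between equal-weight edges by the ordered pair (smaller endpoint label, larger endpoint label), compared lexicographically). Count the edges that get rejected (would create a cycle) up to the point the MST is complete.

4

Kruskal's algorithm — process edges by increasing weight (ties by edge label):
A–C (3): add — endpoints in different components.
A–D (4): add — endpoints in different components.
C–D (5): skip — C and D already connected.
C–E (5): add — endpoints in different components.
E–F (5): add — endpoints in different components.
D–E (7): skip — D and E already connected.
A–F (9): skip — A and F already connected.
C–F (9): skip — C and F already connected.
A–B (10): add — endpoints in different components.
Edges rejected before the tree was complete: 4.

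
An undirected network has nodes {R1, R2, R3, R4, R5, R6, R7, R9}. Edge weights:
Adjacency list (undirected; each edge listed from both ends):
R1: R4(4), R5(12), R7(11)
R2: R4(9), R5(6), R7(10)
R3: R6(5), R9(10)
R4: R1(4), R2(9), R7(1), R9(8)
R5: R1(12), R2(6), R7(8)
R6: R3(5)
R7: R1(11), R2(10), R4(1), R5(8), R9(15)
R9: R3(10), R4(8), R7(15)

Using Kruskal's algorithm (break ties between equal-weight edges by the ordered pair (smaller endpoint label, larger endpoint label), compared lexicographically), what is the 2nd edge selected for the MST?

R1-R4

Sort edges by weight, then run Kruskal:
R4—R7 (1): add — endpoints in different components.
R1—R4 (4): add — endpoints in different components.
R3—R6 (5): add — endpoints in different components.
R2—R5 (6): add — endpoints in different components.
R4—R9 (8): add — endpoints in different components.
R5—R7 (8): add — endpoints in different components.
R2—R4 (9): skip — R4 and R2 already connected.
R2—R7 (10): skip — R7 and R2 already connected.
R3—R9 (10): add — endpoints in different components.
The 2nd edge added is R1—R4.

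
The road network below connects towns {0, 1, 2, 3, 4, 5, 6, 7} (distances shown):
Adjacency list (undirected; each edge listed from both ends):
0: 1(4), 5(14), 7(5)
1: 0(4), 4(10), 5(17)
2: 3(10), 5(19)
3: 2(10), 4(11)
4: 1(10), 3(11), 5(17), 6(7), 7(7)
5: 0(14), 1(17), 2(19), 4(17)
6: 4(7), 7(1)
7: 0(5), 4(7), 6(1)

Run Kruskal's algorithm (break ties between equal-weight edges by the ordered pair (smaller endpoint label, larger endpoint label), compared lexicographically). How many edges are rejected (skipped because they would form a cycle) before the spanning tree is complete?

Kruskal: consider edges lightest-first.
6–7 (1): add — endpoints in different components.
0–1 (4): add — endpoints in different components.
0–7 (5): add — endpoints in different components.
4–6 (7): add — endpoints in different components.
4–7 (7): skip — 4 and 7 already connected.
1–4 (10): skip — 1 and 4 already connected.
2–3 (10): add — endpoints in different components.
3–4 (11): add — endpoints in different components.
0–5 (14): add — endpoints in different components.
Edges rejected before the tree was complete: 2.

2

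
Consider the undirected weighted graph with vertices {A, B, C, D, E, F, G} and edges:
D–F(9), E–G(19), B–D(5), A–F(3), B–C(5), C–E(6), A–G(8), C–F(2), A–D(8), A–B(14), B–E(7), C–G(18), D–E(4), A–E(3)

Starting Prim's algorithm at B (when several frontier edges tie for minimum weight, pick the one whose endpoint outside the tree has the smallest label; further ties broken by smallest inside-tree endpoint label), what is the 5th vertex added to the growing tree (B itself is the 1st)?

E

Prim's algorithm from B:
Step 1: cheapest edge leaving the tree is B–C (5); add C.
Step 2: cheapest edge leaving the tree is C–F (2); add F.
Step 3: cheapest edge leaving the tree is A–F (3); add A.
Step 4: cheapest edge leaving the tree is A–E (3); add E.
Step 5: cheapest edge leaving the tree is D–E (4); add D.
Step 6: cheapest edge leaving the tree is A–G (8); add G.
Vertex order: B, C, F, A, E, D, G. The 5th vertex is E.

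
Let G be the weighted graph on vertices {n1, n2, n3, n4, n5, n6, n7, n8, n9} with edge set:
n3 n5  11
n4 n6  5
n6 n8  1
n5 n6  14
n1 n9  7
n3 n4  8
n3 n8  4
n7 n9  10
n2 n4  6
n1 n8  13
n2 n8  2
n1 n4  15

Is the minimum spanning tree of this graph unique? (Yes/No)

Kruskal: consider edges lightest-first.
n6 n8 (1): add — endpoints in different components.
n2 n8 (2): add — endpoints in different components.
n3 n8 (4): add — endpoints in different components.
n4 n6 (5): add — endpoints in different components.
n2 n4 (6): skip — n2 and n4 already connected.
n1 n9 (7): add — endpoints in different components.
n3 n4 (8): skip — n3 and n4 already connected.
n7 n9 (10): add — endpoints in different components.
n3 n5 (11): add — endpoints in different components.
n1 n8 (13): add — endpoints in different components.
Every non-tree edge has weight strictly greater than the heaviest edge on the tree path between its endpoints, so the MST is unique.

Yes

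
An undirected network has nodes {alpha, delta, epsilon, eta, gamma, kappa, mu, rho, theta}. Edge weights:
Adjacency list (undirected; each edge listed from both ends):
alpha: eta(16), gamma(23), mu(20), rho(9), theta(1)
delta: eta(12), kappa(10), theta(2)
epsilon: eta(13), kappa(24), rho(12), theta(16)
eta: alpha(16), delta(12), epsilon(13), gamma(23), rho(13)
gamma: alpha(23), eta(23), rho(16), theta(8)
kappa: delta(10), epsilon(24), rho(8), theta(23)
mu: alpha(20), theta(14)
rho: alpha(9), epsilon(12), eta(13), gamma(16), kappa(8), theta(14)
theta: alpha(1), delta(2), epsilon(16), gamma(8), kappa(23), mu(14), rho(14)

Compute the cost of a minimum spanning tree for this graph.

Kruskal's algorithm — process edges by increasing weight (ties by edge label):
alpha-theta (1): add — endpoints in different components.
delta-theta (2): add — endpoints in different components.
gamma-theta (8): add — endpoints in different components.
kappa-rho (8): add — endpoints in different components.
alpha-rho (9): add — endpoints in different components.
delta-kappa (10): skip — delta and kappa already connected.
delta-eta (12): add — endpoints in different components.
epsilon-rho (12): add — endpoints in different components.
epsilon-eta (13): skip — eta and epsilon already connected.
eta-rho (13): skip — eta and rho already connected.
mu-theta (14): add — endpoints in different components.
MST edges: alpha-theta, delta-theta, gamma-theta, kappa-rho, alpha-rho, delta-eta, epsilon-rho, mu-theta; total weight 1+2+8+8+9+12+12+14 = 66.

66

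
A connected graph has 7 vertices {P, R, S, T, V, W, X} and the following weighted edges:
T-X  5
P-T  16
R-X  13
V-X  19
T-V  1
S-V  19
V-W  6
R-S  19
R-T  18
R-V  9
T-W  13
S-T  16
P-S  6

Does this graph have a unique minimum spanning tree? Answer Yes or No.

No

Kruskal's algorithm — process edges by increasing weight (ties by edge label):
T-V (1): add — endpoints in different components.
T-X (5): add — endpoints in different components.
P-S (6): add — endpoints in different components.
V-W (6): add — endpoints in different components.
R-V (9): add — endpoints in different components.
R-X (13): skip — R and X already connected.
T-W (13): skip — W and T already connected.
P-T (16): add — endpoints in different components.
Non-tree edge S-T has weight 16, equal to the heaviest edge on its tree cycle — swapping gives another MST of the same weight. Not unique.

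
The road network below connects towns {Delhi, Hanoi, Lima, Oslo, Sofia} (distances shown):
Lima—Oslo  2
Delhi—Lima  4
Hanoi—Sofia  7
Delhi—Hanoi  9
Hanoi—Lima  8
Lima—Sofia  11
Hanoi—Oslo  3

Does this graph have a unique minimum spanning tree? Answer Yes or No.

Yes

Sort edges by weight, then run Kruskal:
Lima—Oslo (2): add. Components now {Delhi} {Lima,Oslo} {Sofia} {Hanoi}
Hanoi—Oslo (3): add. Components now {Delhi} {Hanoi,Lima,Oslo} {Sofia}
Delhi—Lima (4): add. Components now {Delhi,Hanoi,Lima,Oslo} {Sofia}
Hanoi—Sofia (7): add. Components now {Delhi,Hanoi,Lima,Oslo,Sofia}
Every non-tree edge has weight strictly greater than the heaviest edge on the tree path between its endpoints, so the MST is unique.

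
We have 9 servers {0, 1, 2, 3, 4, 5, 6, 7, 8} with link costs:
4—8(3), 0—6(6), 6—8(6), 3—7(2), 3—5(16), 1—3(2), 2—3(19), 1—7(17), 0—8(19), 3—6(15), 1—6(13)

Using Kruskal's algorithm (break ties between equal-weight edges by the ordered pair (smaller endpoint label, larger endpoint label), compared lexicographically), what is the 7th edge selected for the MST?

3-5

Kruskal: consider edges lightest-first.
1—3 (2): add — endpoints in different components.
3—7 (2): add — endpoints in different components.
4—8 (3): add — endpoints in different components.
0—6 (6): add — endpoints in different components.
6—8 (6): add — endpoints in different components.
1—6 (13): add — endpoints in different components.
3—6 (15): skip — 3 and 6 already connected.
3—5 (16): add — endpoints in different components.
1—7 (17): skip — 1 and 7 already connected.
0—8 (19): skip — 0 and 8 already connected.
2—3 (19): add — endpoints in different components.
The 7th edge added is 3—5.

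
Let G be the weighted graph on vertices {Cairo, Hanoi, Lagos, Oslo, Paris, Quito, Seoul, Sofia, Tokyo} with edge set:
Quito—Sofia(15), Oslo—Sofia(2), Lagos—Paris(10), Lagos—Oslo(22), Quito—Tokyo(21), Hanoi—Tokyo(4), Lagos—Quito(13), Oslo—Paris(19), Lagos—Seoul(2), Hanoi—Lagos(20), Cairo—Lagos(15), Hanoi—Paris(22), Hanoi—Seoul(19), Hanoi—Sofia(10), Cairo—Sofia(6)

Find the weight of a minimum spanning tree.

Sort edges by weight, then run Kruskal:
Lagos—Seoul (2): add — endpoints in different components.
Oslo—Sofia (2): add — endpoints in different components.
Hanoi—Tokyo (4): add — endpoints in different components.
Cairo—Sofia (6): add — endpoints in different components.
Hanoi—Sofia (10): add — endpoints in different components.
Lagos—Paris (10): add — endpoints in different components.
Lagos—Quito (13): add — endpoints in different components.
Cairo—Lagos (15): add — endpoints in different components.
MST edges: Lagos—Seoul, Oslo—Sofia, Hanoi—Tokyo, Cairo—Sofia, Hanoi—Sofia, Lagos—Paris, Lagos—Quito, Cairo—Lagos; total weight 2+2+4+6+10+10+13+15 = 62.

62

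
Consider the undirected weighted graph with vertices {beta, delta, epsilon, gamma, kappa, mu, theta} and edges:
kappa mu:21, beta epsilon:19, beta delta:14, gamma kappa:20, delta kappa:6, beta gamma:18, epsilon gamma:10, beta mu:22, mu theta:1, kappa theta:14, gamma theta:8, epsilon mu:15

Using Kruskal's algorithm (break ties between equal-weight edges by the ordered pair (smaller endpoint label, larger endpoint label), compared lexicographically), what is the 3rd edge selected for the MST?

Kruskal: consider edges lightest-first.
mu theta (1): add. Components now {epsilon} {beta} {delta} {mu,theta} {kappa} {gamma}
delta kappa (6): add. Components now {epsilon} {beta} {delta,kappa} {mu,theta} {gamma}
gamma theta (8): add. Components now {epsilon} {beta} {delta,kappa} {gamma,mu,theta}
epsilon gamma (10): add. Components now {epsilon,gamma,mu,theta} {beta} {delta,kappa}
beta delta (14): add. Components now {epsilon,gamma,mu,theta} {beta,delta,kappa}
kappa theta (14): add. Components now {beta,delta,epsilon,gamma,kappa,mu,theta}
The 3rd edge added is gamma theta.

gamma-theta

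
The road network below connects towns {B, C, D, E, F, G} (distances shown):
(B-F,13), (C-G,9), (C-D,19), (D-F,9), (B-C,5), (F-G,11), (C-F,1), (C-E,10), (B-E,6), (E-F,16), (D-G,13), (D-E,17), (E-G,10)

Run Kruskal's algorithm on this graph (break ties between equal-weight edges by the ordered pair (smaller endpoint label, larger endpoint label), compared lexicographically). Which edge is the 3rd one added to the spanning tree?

Sort edges by weight, then run Kruskal:
C-F (1): add. Components now {B} {C,F} {D} {E} {G}
B-C (5): add. Components now {B,C,F} {D} {E} {G}
B-E (6): add. Components now {B,C,E,F} {D} {G}
C-G (9): add. Components now {B,C,E,F,G} {D}
D-F (9): add. Components now {B,C,D,E,F,G}
The 3rd edge added is B-E.

B-E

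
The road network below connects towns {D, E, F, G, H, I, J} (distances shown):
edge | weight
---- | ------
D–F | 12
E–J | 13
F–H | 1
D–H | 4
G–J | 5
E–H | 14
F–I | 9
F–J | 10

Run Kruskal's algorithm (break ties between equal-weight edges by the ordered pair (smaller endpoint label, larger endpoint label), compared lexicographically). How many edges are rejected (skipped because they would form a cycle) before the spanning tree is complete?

Sort edges by weight, then run Kruskal:
F–H (1): add. Components now {D} {E} {F,H} {G} {I} {J}
D–H (4): add. Components now {D,F,H} {E} {G} {I} {J}
G–J (5): add. Components now {D,F,H} {E} {G,J} {I}
F–I (9): add. Components now {D,F,H,I} {E} {G,J}
F–J (10): add. Components now {D,F,G,H,I,J} {E}
D–F (12): skip — D and F already connected.
E–J (13): add. Components now {D,E,F,G,H,I,J}
Edges rejected before the tree was complete: 1.

1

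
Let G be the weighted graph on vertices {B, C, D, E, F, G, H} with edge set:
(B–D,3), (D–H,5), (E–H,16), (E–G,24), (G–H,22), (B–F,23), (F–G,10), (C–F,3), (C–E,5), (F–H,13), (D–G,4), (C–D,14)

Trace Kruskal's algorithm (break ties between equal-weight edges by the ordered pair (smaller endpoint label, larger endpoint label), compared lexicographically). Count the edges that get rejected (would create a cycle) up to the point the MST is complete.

0

Sort edges by weight, then run Kruskal:
B–D (3): add. Components now {B,D} {C} {E} {F} {G} {H}
C–F (3): add. Components now {B,D} {C,F} {E} {G} {H}
D–G (4): add. Components now {B,D,G} {C,F} {E} {H}
C–E (5): add. Components now {B,D,G} {C,E,F} {H}
D–H (5): add. Components now {B,D,G,H} {C,E,F}
F–G (10): add. Components now {B,C,D,E,F,G,H}
Edges rejected before the tree was complete: 0.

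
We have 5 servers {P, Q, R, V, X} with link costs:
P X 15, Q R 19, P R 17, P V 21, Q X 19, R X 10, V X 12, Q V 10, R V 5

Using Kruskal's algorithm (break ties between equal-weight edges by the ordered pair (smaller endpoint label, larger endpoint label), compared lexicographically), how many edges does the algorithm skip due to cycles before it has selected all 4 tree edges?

1

Kruskal's algorithm — process edges by increasing weight (ties by edge label):
R V (5): add — endpoints in different components.
Q V (10): add — endpoints in different components.
R X (10): add — endpoints in different components.
V X (12): skip — V and X already connected.
P X (15): add — endpoints in different components.
Edges rejected before the tree was complete: 1.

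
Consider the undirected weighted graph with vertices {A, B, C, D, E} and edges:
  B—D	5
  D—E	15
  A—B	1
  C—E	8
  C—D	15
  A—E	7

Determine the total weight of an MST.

21

Kruskal: consider edges lightest-first.
A—B (1): add. Components now {A,B} {C} {D} {E}
B—D (5): add. Components now {A,B,D} {C} {E}
A—E (7): add. Components now {A,B,D,E} {C}
C—E (8): add. Components now {A,B,C,D,E}
MST edges: A—B, B—D, A—E, C—E; total weight 1+5+7+8 = 21.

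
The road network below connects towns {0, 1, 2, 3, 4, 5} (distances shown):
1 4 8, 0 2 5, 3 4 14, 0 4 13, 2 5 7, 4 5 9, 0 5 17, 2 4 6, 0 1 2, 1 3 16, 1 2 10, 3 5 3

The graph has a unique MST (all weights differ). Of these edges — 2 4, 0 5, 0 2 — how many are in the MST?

Kruskal's algorithm — process edges by increasing weight (ties by edge label):
0 1 (2): add. Components now {0,1} {2} {3} {4} {5}
3 5 (3): add. Components now {0,1} {2} {3,5} {4}
0 2 (5): add. Components now {0,1,2} {3,5} {4}
2 4 (6): add. Components now {0,1,2,4} {3,5}
2 5 (7): add. Components now {0,1,2,3,4,5}
MST edge set: {0 1, 3 5, 0 2, 2 4, 2 5}.
Of the listed edges, {2 4, 0 2} are in the MST → 2.

2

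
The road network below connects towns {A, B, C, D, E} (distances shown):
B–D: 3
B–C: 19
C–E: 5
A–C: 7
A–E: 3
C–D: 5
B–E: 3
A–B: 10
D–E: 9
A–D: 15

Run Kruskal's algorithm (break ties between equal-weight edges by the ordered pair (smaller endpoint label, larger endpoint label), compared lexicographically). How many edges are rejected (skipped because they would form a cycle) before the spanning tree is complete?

Kruskal's algorithm — process edges by increasing weight (ties by edge label):
A–E (3): add — endpoints in different components.
B–D (3): add — endpoints in different components.
B–E (3): add — endpoints in different components.
C–D (5): add — endpoints in different components.
Edges rejected before the tree was complete: 0.

0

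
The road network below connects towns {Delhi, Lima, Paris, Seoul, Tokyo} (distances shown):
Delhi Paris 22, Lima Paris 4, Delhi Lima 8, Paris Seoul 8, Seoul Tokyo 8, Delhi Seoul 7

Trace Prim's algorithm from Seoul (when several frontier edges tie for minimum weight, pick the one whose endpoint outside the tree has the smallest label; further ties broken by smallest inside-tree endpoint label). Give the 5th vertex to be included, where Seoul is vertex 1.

Tokyo

Prim, starting at Seoul.
Step 1: frontier [Delhi Seoul 7, Paris Seoul 8, Seoul Tokyo 8] → take Delhi Seoul (7); add Delhi.
Step 2: frontier [Delhi Lima 8, Delhi Paris 22, Paris Seoul 8, Seoul Tokyo 8] → take Delhi Lima (8); add Lima.
Step 3: frontier [Delhi Paris 22, Lima Paris 4, Paris Seoul 8, Seoul Tokyo 8] → take Lima Paris (4); add Paris.
Step 4: frontier [Seoul Tokyo 8] → take Seoul Tokyo (8); add Tokyo.
Vertex order: Seoul, Delhi, Lima, Paris, Tokyo. The 5th vertex is Tokyo.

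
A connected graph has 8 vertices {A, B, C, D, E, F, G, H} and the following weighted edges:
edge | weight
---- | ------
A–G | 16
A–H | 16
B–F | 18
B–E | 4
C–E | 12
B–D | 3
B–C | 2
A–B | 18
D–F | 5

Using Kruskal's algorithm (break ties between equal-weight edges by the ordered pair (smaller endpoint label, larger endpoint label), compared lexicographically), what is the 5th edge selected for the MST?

A-G

Kruskal: consider edges lightest-first.
B–C (2): add — endpoints in different components.
B–D (3): add — endpoints in different components.
B–E (4): add — endpoints in different components.
D–F (5): add — endpoints in different components.
C–E (12): skip — C and E already connected.
A–G (16): add — endpoints in different components.
A–H (16): add — endpoints in different components.
A–B (18): add — endpoints in different components.
The 5th edge added is A–G.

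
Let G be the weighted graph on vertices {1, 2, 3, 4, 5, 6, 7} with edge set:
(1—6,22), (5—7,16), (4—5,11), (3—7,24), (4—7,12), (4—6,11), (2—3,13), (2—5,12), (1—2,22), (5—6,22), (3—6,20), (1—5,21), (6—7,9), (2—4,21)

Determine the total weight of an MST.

Kruskal's algorithm — process edges by increasing weight (ties by edge label):
6—7 (9): add. Components now {1} {2} {3} {4} {5} {6,7}
4—5 (11): add. Components now {1} {2} {3} {4,5} {6,7}
4—6 (11): add. Components now {1} {2} {3} {4,5,6,7}
2—5 (12): add. Components now {1} {2,4,5,6,7} {3}
4—7 (12): skip — 4 and 7 already connected.
2—3 (13): add. Components now {1} {2,3,4,5,6,7}
5—7 (16): skip — 5 and 7 already connected.
3—6 (20): skip — 3 and 6 already connected.
1—5 (21): add. Components now {1,2,3,4,5,6,7}
MST edges: 6—7, 4—5, 4—6, 2—5, 2—3, 1—5; total weight 9+11+11+12+13+21 = 77.

77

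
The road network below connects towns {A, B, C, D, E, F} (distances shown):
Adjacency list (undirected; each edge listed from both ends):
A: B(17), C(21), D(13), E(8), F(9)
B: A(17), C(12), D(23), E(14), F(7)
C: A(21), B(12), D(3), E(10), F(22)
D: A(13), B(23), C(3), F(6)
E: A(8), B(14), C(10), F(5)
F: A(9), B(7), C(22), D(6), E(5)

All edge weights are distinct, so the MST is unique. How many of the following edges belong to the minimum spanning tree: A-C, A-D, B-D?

Kruskal: consider edges lightest-first.
C-D (3): add — endpoints in different components.
E-F (5): add — endpoints in different components.
D-F (6): add — endpoints in different components.
B-F (7): add — endpoints in different components.
A-E (8): add — endpoints in different components.
MST edge set: {C-D, E-F, D-F, B-F, A-E}.
Of the listed edges, {} are in the MST → 0.

0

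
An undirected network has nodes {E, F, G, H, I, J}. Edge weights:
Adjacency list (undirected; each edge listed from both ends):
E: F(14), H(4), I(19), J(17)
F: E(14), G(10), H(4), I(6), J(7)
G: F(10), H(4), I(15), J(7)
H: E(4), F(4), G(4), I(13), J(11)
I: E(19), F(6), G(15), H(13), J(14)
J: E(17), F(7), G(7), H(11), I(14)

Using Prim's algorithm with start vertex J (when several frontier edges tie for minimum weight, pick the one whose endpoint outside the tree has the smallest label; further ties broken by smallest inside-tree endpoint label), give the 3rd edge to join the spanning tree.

E-H

Prim's algorithm from J:
Step 1: cheapest edge leaving the tree is F–J (7); add F.
Step 2: cheapest edge leaving the tree is F–H (4); add H.
Step 3: cheapest edge leaving the tree is E–H (4); add E.
Step 4: cheapest edge leaving the tree is G–H (4); add G.
Step 5: cheapest edge leaving the tree is F–I (6); add I.
The 3rd edge added is E–H.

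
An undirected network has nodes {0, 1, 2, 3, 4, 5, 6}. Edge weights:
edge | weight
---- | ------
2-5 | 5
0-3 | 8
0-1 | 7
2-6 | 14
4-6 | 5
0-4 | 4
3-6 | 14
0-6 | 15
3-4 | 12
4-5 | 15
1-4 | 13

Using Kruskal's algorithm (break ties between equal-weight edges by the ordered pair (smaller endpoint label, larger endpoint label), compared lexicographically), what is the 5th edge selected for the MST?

0-3

Kruskal: consider edges lightest-first.
0-4 (4): add. Components now {0,4} {1} {2} {3} {5} {6}
2-5 (5): add. Components now {0,4} {1} {2,5} {3} {6}
4-6 (5): add. Components now {0,4,6} {1} {2,5} {3}
0-1 (7): add. Components now {0,1,4,6} {2,5} {3}
0-3 (8): add. Components now {0,1,3,4,6} {2,5}
3-4 (12): skip — 3 and 4 already connected.
1-4 (13): skip — 1 and 4 already connected.
2-6 (14): add. Components now {0,1,2,3,4,5,6}
The 5th edge added is 0-3.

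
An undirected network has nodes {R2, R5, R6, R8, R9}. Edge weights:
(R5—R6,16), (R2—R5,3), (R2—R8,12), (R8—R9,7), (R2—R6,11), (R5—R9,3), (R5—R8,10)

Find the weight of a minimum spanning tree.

Prim's algorithm from R6:
Step 1: frontier [R2—R6 11, R5—R6 16] → take R2—R6 (11); add R2.
Step 2: frontier [R2—R5 3, R2—R8 12, R5—R6 16] → take R2—R5 (3); add R5.
Step 3: frontier [R2—R8 12, R5—R9 3, R5—R8 10] → take R5—R9 (3); add R9.
Step 4: frontier [R2—R8 12, R5—R8 10, R8—R9 7] → take R8—R9 (7); add R8.
MST edges: R2—R6, R2—R5, R5—R9, R8—R9; total weight 11+3+3+7 = 24.

24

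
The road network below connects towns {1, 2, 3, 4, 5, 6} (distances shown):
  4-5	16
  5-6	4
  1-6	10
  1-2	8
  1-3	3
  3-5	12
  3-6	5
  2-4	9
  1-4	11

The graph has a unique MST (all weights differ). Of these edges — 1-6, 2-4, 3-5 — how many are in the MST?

1

Kruskal: consider edges lightest-first.
1-3 (3): add. Components now {1,3} {2} {4} {5} {6}
5-6 (4): add. Components now {1,3} {2} {4} {5,6}
3-6 (5): add. Components now {1,3,5,6} {2} {4}
1-2 (8): add. Components now {1,2,3,5,6} {4}
2-4 (9): add. Components now {1,2,3,4,5,6}
MST edge set: {1-3, 5-6, 3-6, 1-2, 2-4}.
Of the listed edges, {2-4} are in the MST → 1.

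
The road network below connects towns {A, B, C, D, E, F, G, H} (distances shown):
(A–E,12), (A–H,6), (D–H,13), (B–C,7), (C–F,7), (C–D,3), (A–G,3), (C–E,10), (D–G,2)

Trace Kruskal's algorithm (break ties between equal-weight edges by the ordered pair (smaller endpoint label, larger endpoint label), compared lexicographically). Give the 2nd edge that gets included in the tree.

Sort edges by weight, then run Kruskal:
D–G (2): add — endpoints in different components.
A–G (3): add — endpoints in different components.
C–D (3): add — endpoints in different components.
A–H (6): add — endpoints in different components.
B–C (7): add — endpoints in different components.
C–F (7): add — endpoints in different components.
C–E (10): add — endpoints in different components.
The 2nd edge added is A–G.

A-G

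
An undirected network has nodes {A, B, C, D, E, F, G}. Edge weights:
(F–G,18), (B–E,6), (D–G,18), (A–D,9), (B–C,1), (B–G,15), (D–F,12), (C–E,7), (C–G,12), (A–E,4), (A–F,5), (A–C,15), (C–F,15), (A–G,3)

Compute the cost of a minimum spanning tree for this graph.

28

Sort edges by weight, then run Kruskal:
B–C (1): add — endpoints in different components.
A–G (3): add — endpoints in different components.
A–E (4): add — endpoints in different components.
A–F (5): add — endpoints in different components.
B–E (6): add — endpoints in different components.
C–E (7): skip — C and E already connected.
A–D (9): add — endpoints in different components.
MST edges: B–C, A–G, A–E, A–F, B–E, A–D; total weight 1+3+4+5+6+9 = 28.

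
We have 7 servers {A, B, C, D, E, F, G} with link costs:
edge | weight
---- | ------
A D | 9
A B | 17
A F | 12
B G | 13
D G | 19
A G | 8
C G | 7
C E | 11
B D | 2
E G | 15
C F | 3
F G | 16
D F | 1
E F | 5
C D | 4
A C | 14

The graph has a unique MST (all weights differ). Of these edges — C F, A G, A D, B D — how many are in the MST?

Kruskal's algorithm — process edges by increasing weight (ties by edge label):
D F (1): add. Components now {A} {B} {C} {D,F} {E} {G}
B D (2): add. Components now {A} {B,D,F} {C} {E} {G}
C F (3): add. Components now {A} {B,C,D,F} {E} {G}
C D (4): skip — C and D already connected.
E F (5): add. Components now {A} {B,C,D,E,F} {G}
C G (7): add. Components now {A} {B,C,D,E,F,G}
A G (8): add. Components now {A,B,C,D,E,F,G}
MST edge set: {D F, B D, C F, E F, C G, A G}.
Of the listed edges, {C F, A G, B D} are in the MST → 3.

3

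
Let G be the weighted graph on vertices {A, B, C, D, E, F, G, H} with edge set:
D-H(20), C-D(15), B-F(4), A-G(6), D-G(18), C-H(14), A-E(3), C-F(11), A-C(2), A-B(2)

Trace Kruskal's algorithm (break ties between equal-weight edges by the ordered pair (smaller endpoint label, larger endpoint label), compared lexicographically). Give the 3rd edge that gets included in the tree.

Kruskal's algorithm — process edges by increasing weight (ties by edge label):
A-B (2): add — endpoints in different components.
A-C (2): add — endpoints in different components.
A-E (3): add — endpoints in different components.
B-F (4): add — endpoints in different components.
A-G (6): add — endpoints in different components.
C-F (11): skip — C and F already connected.
C-H (14): add — endpoints in different components.
C-D (15): add — endpoints in different components.
The 3rd edge added is A-E.

A-E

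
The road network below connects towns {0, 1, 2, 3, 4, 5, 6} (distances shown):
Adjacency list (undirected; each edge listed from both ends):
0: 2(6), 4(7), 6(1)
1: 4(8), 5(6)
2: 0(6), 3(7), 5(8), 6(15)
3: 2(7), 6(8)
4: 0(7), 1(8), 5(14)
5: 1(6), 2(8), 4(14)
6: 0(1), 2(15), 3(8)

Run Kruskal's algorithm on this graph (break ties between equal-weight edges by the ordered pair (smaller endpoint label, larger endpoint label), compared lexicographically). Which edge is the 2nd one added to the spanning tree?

Kruskal's algorithm — process edges by increasing weight (ties by edge label):
0 6 (1): add. Components now {0,6} {1} {2} {3} {4} {5}
0 2 (6): add. Components now {0,2,6} {1} {3} {4} {5}
1 5 (6): add. Components now {0,2,6} {1,5} {3} {4}
0 4 (7): add. Components now {0,2,4,6} {1,5} {3}
2 3 (7): add. Components now {0,2,3,4,6} {1,5}
1 4 (8): add. Components now {0,1,2,3,4,5,6}
The 2nd edge added is 0 2.

0-2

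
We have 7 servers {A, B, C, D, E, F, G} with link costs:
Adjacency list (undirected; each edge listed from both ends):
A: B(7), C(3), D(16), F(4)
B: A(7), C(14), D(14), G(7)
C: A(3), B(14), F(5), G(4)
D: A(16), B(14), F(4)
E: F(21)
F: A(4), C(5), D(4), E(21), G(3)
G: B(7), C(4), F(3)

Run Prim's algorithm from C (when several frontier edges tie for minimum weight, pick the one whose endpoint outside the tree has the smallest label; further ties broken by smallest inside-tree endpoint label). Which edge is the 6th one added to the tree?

E-F

Grow the tree from C using Prim:
Step 1: cheapest edge leaving the tree is A-C (3); add A.
Step 2: cheapest edge leaving the tree is A-F (4); add F.
Step 3: cheapest edge leaving the tree is F-G (3); add G.
Step 4: cheapest edge leaving the tree is D-F (4); add D.
Step 5: cheapest edge leaving the tree is A-B (7); add B.
Step 6: cheapest edge leaving the tree is E-F (21); add E.
The 6th edge added is E-F.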